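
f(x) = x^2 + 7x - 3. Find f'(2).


Differentiate term by term using power and sum rules:
f(x) = x^2 + 7x - 3
f'(x) = 2x + 7
Substitute x = 2:
f'(2) = 2 * 2 + 7
= 4 + 7
= 11

11


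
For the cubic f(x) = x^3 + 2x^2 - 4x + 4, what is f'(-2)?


Differentiate f(x) = x^3 + 2x^2 - 4x + 4 term by term:
f'(x) = 3x^2 + 4x - 4
Substitute x = -2:
f'(-2) = 3 * (-2)^2 + 4 * (-2) - 4
= 12 - 8 - 4
= 0

0


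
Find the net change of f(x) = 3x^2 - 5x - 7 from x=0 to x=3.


Net change = f(b) - f(a)
f(x) = 3x^2 - 5x - 7
Compute f(3):
f(3) = 3 * 3^2 - 5 * 3 - 7
= 27 - 15 - 7
= 5
Compute f(0):
f(0) = 3 * 0^2 - 5 * 0 - 7
= 0 + 0 - 7
= -7
Net change = 5 - (-7) = 12

12


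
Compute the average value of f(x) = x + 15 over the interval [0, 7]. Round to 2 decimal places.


Average value = 1/(b-a) * integral from a to b of f(x) dx
First compute the integral of x + 15:
F(x) = (1/2)x^2 + 15x
F(7) = 1/2 * 49 + 15 * 7 = 259/2
F(0) = 1/2 * 0 + 15 * 0 = 0
Integral = 259/2 - 0 = 259/2
Average = (259/2) / (7 - 0) = (259/2) / 7
= 37/2 = 18.50

18.50


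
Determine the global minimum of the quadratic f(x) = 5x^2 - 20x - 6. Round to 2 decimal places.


For a quadratic f(x) = ax^2 + bx + c with a > 0, the minimum is at the vertex.
Vertex x-coordinate: x = -b/(2a)
x = -(-20) / (2 * 5)
x = 20/10 = 2
Substitute back to find the minimum value:
f(2) = 5 * 2^2 - 20 * 2 - 6
= 20 - 40 - 6
= -26 = -26.00

-26.00


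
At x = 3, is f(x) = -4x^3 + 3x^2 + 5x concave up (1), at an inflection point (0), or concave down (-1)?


Concavity is determined by the sign of f''(x).
f(x) = -4x^3 + 3x^2 + 5x
f'(x) = -12x^2 + 6x + 5
f''(x) = -24x + 6
f''(3) = -24 * 3 + 6
= -72 + 6
= -66
Since f''(3) < 0, the function is concave down (-1)

-1


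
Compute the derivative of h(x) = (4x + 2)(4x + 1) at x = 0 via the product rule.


Let u(x) = 4x + 2 and v(x) = 4x + 1
u'(x) = 4
v'(x) = 4
Product rule: h'(x) = u'(x)*v(x) + u(x)*v'(x)
= 4 * (4x + 1) + (4x + 2) * 4
At x = 0:
u(0) = 4 * 0 + 2 = 2
v(0) = 4 * 0 + 1 = 1
h'(0) = 4 * 1 + 2 * 4
= 4 + 8
= 12

12


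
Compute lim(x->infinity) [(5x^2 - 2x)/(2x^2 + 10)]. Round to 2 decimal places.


For limits at infinity with equal-degree polynomials,
we compare leading coefficients.
Numerator leading term: 5x^2
Denominator leading term: 2x^2
Divide both by x^2:
lim = (5 - 2/x) / (2 + 10/x^2)
As x -> infinity, the 1/x and 1/x^2 terms vanish:
= 5/2 = 2.50

2.50


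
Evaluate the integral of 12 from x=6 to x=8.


The integral of a constant k over [a, b] equals k * (b - a).
integral from 6 to 8 of 12 dx
= 12 * (8 - 6)
= 12 * 2
= 24

24


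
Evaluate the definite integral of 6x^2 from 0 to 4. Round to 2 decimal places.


Find the antiderivative of 6x^2:
F(x) = 6/3 * x^3
Apply the Fundamental Theorem of Calculus:
F(4) - F(0)
= 6/3 * 4^3 - 6/3 * 0^3
= 6/3 * (64 - 0)
= 6/3 * 64
= 128 = 128.00

128.00


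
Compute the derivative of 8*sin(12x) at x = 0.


Apply the chain rule to differentiate 8*sin(12x):
d/dx [8*sin(12x)]
= 8 * cos(12x) * d/dx(12x)
= 8 * 12 * cos(12x)
= 96 * cos(12x)
Evaluate at x = 0:
= 96 * cos(0)
= 96 * 1
= 96

96


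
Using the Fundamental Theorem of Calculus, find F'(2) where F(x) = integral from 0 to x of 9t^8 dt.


By the Fundamental Theorem of Calculus (Part 1):
If F(x) = integral from 0 to x of f(t) dt, then F'(x) = f(x)
Here f(t) = 9t^8
So F'(x) = 9x^8
Evaluate at x = 2:
F'(2) = 9 * 2^8
= 9 * 256
= 2304

2304


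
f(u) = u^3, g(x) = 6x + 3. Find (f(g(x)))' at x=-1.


Using the chain rule: (f(g(x)))' = f'(g(x)) * g'(x)
First, find g(-1):
g(-1) = 6 * (-1) + 3 = -3
Next, f'(u) = 3u^2
And g'(x) = 6
So f'(g(-1)) * g'(-1)
= 3 * (-3)^2 * 6
= 3 * 9 * 6
= 162

162


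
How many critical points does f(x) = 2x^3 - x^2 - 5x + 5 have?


Find where f'(x) = 0:
f(x) = 2x^3 - x^2 - 5x + 5
f'(x) = 6x^2 - 2x - 5
This is a quadratic in x. Use the discriminant to count real roots.
Discriminant = (-2)^2 - 4 * 6 * (-5)
= 4 - (-120)
= 124
Since discriminant > 0, f'(x) = 0 has 2 real solutions.
Number of critical points: 2

2


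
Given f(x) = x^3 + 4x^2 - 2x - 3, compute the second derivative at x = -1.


First derivative:
f'(x) = 3x^2 + 8x - 2
Second derivative:
f''(x) = 6x + 8
Substitute x = -1:
f''(-1) = 6 * (-1) + 8
= -6 + 8
= 2

2


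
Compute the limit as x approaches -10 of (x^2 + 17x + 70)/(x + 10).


Direct substitution gives 0/0, so we factor the numerator.
Factor: (x^2 + 17x + 70) = (x + 10)(x + 7)
Cancel the common factor (x + 10):
(x^2 + 17x + 70)/(x + 10) = (x + 7)
Now substitute x = -10:
= (-10) - (-7) = -3

-3


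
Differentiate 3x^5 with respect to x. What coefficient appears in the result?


We apply the power rule: d/dx [ax^n] = a*n * x^(n-1)
d/dx [3x^5]
= 3 * 5 * x^(5-1)
= 15x^4
The coefficient is 15

15


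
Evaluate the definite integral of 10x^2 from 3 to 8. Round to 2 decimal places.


Find the antiderivative of 10x^2:
F(x) = 10/3 * x^3
Apply the Fundamental Theorem of Calculus:
F(8) - F(3)
= 10/3 * 8^3 - 10/3 * 3^3
= 10/3 * (512 - 27)
= 10/3 * 485
= 4850/3 ≈ 1616.67

1616.67


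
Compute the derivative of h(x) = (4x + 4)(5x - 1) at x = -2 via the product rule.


Let u(x) = 4x + 4 and v(x) = 5x - 1
u'(x) = 4
v'(x) = 5
Product rule: h'(x) = u'(x)*v(x) + u(x)*v'(x)
= 4 * (5x - 1) + (4x + 4) * 5
At x = -2:
u(-2) = 4 * (-2) + 4 = -4
v(-2) = 5 * (-2) - 1 = -11
h'(-2) = 4 * (-11) + (-4) * 5
= -44 - 20
= -64

-64


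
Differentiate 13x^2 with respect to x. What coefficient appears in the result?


We apply the power rule: d/dx [ax^n] = a*n * x^(n-1)
d/dx [13x^2]
= 13 * 2 * x^(2-1)
= 26x
The coefficient is 26

26


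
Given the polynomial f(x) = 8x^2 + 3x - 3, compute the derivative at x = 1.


Differentiate term by term using power and sum rules:
f(x) = 8x^2 + 3x - 3
f'(x) = 16x + 3
Substitute x = 1:
f'(1) = 16 * 1 + 3
= 16 + 3
= 19

19


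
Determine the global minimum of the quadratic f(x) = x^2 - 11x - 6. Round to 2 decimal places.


For a quadratic f(x) = ax^2 + bx + c with a > 0, the minimum is at the vertex.
Vertex x-coordinate: x = -b/(2a)
x = -(-11) / (2 * 1)
x = 11/2
Substitute back to find the minimum value:
f(11/2) = 1 * (11/2)^2 - 11 * (11/2) - 6
= 121/4 - 121/2 - 6
= -145/4 = -36.25

-36.25


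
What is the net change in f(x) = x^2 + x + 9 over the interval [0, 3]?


Net change = f(b) - f(a)
f(x) = x^2 + x + 9
Compute f(3):
f(3) = 1 * 3^2 + 1 * 3 + 9
= 9 + 3 + 9
= 21
Compute f(0):
f(0) = 1 * 0^2 + 1 * 0 + 9
= 0 + 0 + 9
= 9
Net change = 21 - 9 = 12

12


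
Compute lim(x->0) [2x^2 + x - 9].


Since polynomials are continuous, we use direct substitution.
lim(x->0) of 2x^2 + x - 9
= 2 * 0^2 + 1 * 0 - 9
= 0 + 0 - 9
= -9

-9


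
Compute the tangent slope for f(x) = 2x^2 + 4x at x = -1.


The slope of the tangent line equals f'(x) at the point.
f(x) = 2x^2 + 4x
f'(x) = 4x + 4
At x = -1:
f'(-1) = 4 * (-1) + 4
= -4 + 4
= 0

0


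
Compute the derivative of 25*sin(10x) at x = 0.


Apply the chain rule to differentiate 25*sin(10x):
d/dx [25*sin(10x)]
= 25 * cos(10x) * d/dx(10x)
= 25 * 10 * cos(10x)
= 250 * cos(10x)
Evaluate at x = 0:
= 250 * cos(0)
= 250 * 1
= 250

250


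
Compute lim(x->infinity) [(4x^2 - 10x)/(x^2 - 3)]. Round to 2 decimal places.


For limits at infinity with equal-degree polynomials,
we compare leading coefficients.
Numerator leading term: 4x^2
Denominator leading term: x^2
Divide both by x^2:
lim = (4 - 10/x) / (1 - 3/x^2)
As x -> infinity, the 1/x and 1/x^2 terms vanish:
= 4/1 = 4 = 4.00

4.00


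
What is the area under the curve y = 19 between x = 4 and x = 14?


The area under a constant function y = 19 is a rectangle.
Width = 14 - 4 = 10
Height = 19
Area = width * height
= 10 * 19
= 190

190


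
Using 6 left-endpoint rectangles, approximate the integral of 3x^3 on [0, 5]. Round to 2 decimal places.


Left Riemann sum uses left endpoints of each subinterval.
Interval: [0, 5], n = 6
dx = (5 - 0) / 6 = 5/6
Left endpoints: [0, 5/6, 5/3, 5/2, 10/3, 25/6]
f values: [0, 125/72, 125/9, 375/8, 1000/9, 15625/72]
Sum = dx * (sum of f values)
= 5/6 * 3125/8
= 15625/48 ≈ 325.52

325.52


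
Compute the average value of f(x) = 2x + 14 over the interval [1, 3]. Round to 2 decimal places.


Average value = 1/(b-a) * integral from a to b of f(x) dx
First compute the integral of 2x + 14:
F(x) = x^2 + 14x
F(3) = 1 * 9 + 14 * 3 = 51
F(1) = 1 * 1 + 14 * 1 = 15
Integral = 51 - 15 = 36
Average = 36 / (3 - 1) = 36 / 2
= 18 = 18.00

18.00


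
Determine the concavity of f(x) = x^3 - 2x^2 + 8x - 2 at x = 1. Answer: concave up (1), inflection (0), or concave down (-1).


Concavity is determined by the sign of f''(x).
f(x) = x^3 - 2x^2 + 8x - 2
f'(x) = 3x^2 - 4x + 8
f''(x) = 6x - 4
f''(1) = 6 * 1 - 4
= 6 - 4
= 2
Since f''(1) > 0, the function is concave up (1)

1


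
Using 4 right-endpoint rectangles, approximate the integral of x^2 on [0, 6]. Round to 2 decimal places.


Right Riemann sum uses right endpoints of each subinterval.
Interval: [0, 6], n = 4
dx = (6 - 0) / 4 = 3/2
Right endpoints: [3/2, 3, 9/2, 6]
f values: [9/4, 9, 81/4, 36]
Sum = dx * (sum of f values)
= 3/2 * 135/2
= 405/4 = 101.25

101.25


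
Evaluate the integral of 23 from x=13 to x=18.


The integral of a constant k over [a, b] equals k * (b - a).
integral from 13 to 18 of 23 dx
= 23 * (18 - 13)
= 23 * 5
= 115

115


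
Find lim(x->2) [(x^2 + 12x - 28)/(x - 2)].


Direct substitution gives 0/0, so we factor the numerator.
Factor: (x^2 + 12x - 28) = (x - 2)(x + 14)
Cancel the common factor (x - 2):
(x^2 + 12x - 28)/(x - 2) = (x + 14)
Now substitute x = 2:
= (2) - (-14) = 16

16


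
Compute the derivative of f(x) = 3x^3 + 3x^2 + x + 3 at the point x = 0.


Differentiate f(x) = 3x^3 + 3x^2 + x + 3 term by term:
f'(x) = 9x^2 + 6x + 1
Substitute x = 0:
f'(0) = 9 * 0^2 + 6 * 0 + 1
= 0 + 0 + 1
= 1

1


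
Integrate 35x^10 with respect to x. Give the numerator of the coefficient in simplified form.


Apply the power rule for integration:
integral of ax^n dx = a/(n+1) * x^(n+1) + C
integral of 35x^10 dx
= 35/11 * x^11 + C
The coefficient in lowest terms is 35/11, and its numerator is 35

35


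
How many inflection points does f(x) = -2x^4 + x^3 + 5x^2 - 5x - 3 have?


Inflection points occur where f''(x) = 0 and concavity changes.
f(x) = -2x^4 + x^3 + 5x^2 - 5x - 3
f'(x) = -8x^3 + 3x^2 + 10x - 5
f''(x) = -24x^2 + 6x + 10
This is a quadratic in x. Use the discriminant to count real roots.
Discriminant = (6)^2 - 4 * (-24) * 10
= 36 - (-960)
= 996
Since discriminant > 0, f''(x) = 0 has 2 distinct real solutions.
A quadratic with two distinct real roots changes sign at each root, so concavity changes at both.
Number of inflection points: 2

2


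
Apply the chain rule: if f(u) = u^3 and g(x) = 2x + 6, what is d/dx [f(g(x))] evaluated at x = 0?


Using the chain rule: (f(g(x)))' = f'(g(x)) * g'(x)
First, find g(0):
g(0) = 2 * 0 + 6 = 6
Next, f'(u) = 3u^2
And g'(x) = 2
So f'(g(0)) * g'(0)
= 3 * 6^2 * 2
= 3 * 36 * 2
= 216

216


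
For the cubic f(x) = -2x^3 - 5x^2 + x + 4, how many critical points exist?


Find where f'(x) = 0:
f(x) = -2x^3 - 5x^2 + x + 4
f'(x) = -6x^2 - 10x + 1
This is a quadratic in x. Use the discriminant to count real roots.
Discriminant = (-10)^2 - 4 * (-6) * 1
= 100 - (-24)
= 124
Since discriminant > 0, f'(x) = 0 has 2 real solutions.
Number of critical points: 2

2


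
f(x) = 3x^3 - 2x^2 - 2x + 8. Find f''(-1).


First derivative:
f'(x) = 9x^2 - 4x - 2
Second derivative:
f''(x) = 18x - 4
Substitute x = -1:
f''(-1) = 18 * (-1) - 4
= -18 - 4
= -22

-22


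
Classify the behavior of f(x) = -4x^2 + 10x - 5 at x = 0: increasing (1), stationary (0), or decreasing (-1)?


Compute f'(x) to determine behavior:
f'(x) = -8x + 10
f'(0) = -8 * 0 + 10
= 0 + 10
= 10
Since f'(0) > 0, the function is increasing (1)

1


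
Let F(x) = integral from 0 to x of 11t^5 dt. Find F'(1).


By the Fundamental Theorem of Calculus (Part 1):
If F(x) = integral from 0 to x of f(t) dt, then F'(x) = f(x)
Here f(t) = 11t^5
So F'(x) = 11x^5
Evaluate at x = 1:
F'(1) = 11 * 1^5
= 11 * 1
= 11

11


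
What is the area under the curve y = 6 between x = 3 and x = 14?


The area under a constant function y = 6 is a rectangle.
Width = 14 - 3 = 11
Height = 6
Area = width * height
= 11 * 6
= 66

66


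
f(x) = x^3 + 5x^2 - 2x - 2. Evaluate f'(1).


Differentiate f(x) = x^3 + 5x^2 - 2x - 2 term by term:
f'(x) = 3x^2 + 10x - 2
Substitute x = 1:
f'(1) = 3 * 1^2 + 10 * 1 - 2
= 3 + 10 - 2
= 11

11


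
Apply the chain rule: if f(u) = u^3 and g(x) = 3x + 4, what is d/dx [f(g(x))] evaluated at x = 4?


Using the chain rule: (f(g(x)))' = f'(g(x)) * g'(x)
First, find g(4):
g(4) = 3 * 4 + 4 = 16
Next, f'(u) = 3u^2
And g'(x) = 3
So f'(g(4)) * g'(4)
= 3 * 16^2 * 3
= 3 * 256 * 3
= 2304

2304


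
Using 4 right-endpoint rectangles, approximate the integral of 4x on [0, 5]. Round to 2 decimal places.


Right Riemann sum uses right endpoints of each subinterval.
Interval: [0, 5], n = 4
dx = (5 - 0) / 4 = 5/4
Right endpoints: [5/4, 5/2, 15/4, 5]
f values: [5, 10, 15, 20]
Sum = dx * (sum of f values)
= 5/4 * 50
= 125/2 = 62.50

62.50


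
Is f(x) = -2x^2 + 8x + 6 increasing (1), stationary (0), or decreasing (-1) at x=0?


Compute f'(x) to determine behavior:
f'(x) = -4x + 8
f'(0) = -4 * 0 + 8
= 0 + 8
= 8
Since f'(0) > 0, the function is increasing (1)

1


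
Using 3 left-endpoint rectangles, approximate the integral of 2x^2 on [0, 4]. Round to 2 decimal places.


Left Riemann sum uses left endpoints of each subinterval.
Interval: [0, 4], n = 3
dx = (4 - 0) / 3 = 4/3
Left endpoints: [0, 4/3, 8/3]
f values: [0, 32/9, 128/9]
Sum = dx * (sum of f values)
= 4/3 * 160/9
= 640/27 ≈ 23.70

23.70


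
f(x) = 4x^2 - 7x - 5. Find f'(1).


Differentiate term by term using power and sum rules:
f(x) = 4x^2 - 7x - 5
f'(x) = 8x - 7
Substitute x = 1:
f'(1) = 8 * 1 - 7
= 8 - 7
= 1

1


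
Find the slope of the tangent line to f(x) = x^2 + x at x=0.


The slope of the tangent line equals f'(x) at the point.
f(x) = x^2 + x
f'(x) = 2x + 1
At x = 0:
f'(0) = 2 * 0 + 1
= 0 + 1
= 1

1


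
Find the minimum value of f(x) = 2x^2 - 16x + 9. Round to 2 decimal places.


For a quadratic f(x) = ax^2 + bx + c with a > 0, the minimum is at the vertex.
Vertex x-coordinate: x = -b/(2a)
x = -(-16) / (2 * 2)
x = 16/4 = 4
Substitute back to find the minimum value:
f(4) = 2 * 4^2 - 16 * 4 + 9
= 32 - 64 + 9
= -23 = -23.00

-23.00


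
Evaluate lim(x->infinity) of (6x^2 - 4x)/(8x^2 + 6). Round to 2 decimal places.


For limits at infinity with equal-degree polynomials,
we compare leading coefficients.
Numerator leading term: 6x^2
Denominator leading term: 8x^2
Divide both by x^2:
lim = (6 - 4/x) / (8 + 6/x^2)
As x -> infinity, the 1/x and 1/x^2 terms vanish:
= 6/8 = 3/4 = 0.75

0.75


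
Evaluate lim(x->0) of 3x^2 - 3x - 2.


Since polynomials are continuous, we use direct substitution.
lim(x->0) of 3x^2 - 3x - 2
= 3 * 0^2 - 3 * 0 - 2
= 0 + 0 - 2
= -2

-2


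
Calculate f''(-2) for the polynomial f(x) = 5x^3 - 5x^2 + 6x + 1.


First derivative:
f'(x) = 15x^2 - 10x + 6
Second derivative:
f''(x) = 30x - 10
Substitute x = -2:
f''(-2) = 30 * (-2) - 10
= -60 - 10
= -70

-70


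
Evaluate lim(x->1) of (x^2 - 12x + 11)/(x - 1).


Direct substitution gives 0/0, so we factor the numerator.
Factor: (x^2 - 12x + 11) = (x - 1)(x - 11)
Cancel the common factor (x - 1):
(x^2 - 12x + 11)/(x - 1) = (x - 11)
Now substitute x = 1:
= (1) - (11) = -10

-10


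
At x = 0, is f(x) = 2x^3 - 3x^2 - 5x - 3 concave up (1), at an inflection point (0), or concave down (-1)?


Concavity is determined by the sign of f''(x).
f(x) = 2x^3 - 3x^2 - 5x - 3
f'(x) = 6x^2 - 6x - 5
f''(x) = 12x - 6
f''(0) = 12 * 0 - 6
= 0 - 6
= -6
Since f''(0) < 0, the function is concave down (-1)

-1


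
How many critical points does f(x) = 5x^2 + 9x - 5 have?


Find where f'(x) = 0:
f'(x) = 10x + 9
Set f'(x) = 0:
10x + 9 = 0
x = -9 / 10 = -9/10
This is a linear equation in x, so there is exactly one solution.
Number of critical points: 1

1


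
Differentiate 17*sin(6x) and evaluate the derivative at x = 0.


Apply the chain rule to differentiate 17*sin(6x):
d/dx [17*sin(6x)]
= 17 * cos(6x) * d/dx(6x)
= 17 * 6 * cos(6x)
= 102 * cos(6x)
Evaluate at x = 0:
= 102 * cos(0)
= 102 * 1
= 102

102


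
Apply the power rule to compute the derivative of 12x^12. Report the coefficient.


We apply the power rule: d/dx [ax^n] = a*n * x^(n-1)
d/dx [12x^12]
= 12 * 12 * x^(12-1)
= 144x^11
The coefficient is 144

144


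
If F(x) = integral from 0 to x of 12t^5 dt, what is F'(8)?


By the Fundamental Theorem of Calculus (Part 1):
If F(x) = integral from 0 to x of f(t) dt, then F'(x) = f(x)
Here f(t) = 12t^5
So F'(x) = 12x^5
Evaluate at x = 8:
F'(8) = 12 * 8^5
= 12 * 32768
= 393216

393216


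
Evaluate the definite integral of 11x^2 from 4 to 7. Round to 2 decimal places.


Find the antiderivative of 11x^2:
F(x) = 11/3 * x^3
Apply the Fundamental Theorem of Calculus:
F(7) - F(4)
= 11/3 * 7^3 - 11/3 * 4^3
= 11/3 * (343 - 64)
= 11/3 * 279
= 1023 = 1023.00

1023.00


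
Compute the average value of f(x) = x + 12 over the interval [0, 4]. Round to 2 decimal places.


Average value = 1/(b-a) * integral from a to b of f(x) dx
First compute the integral of x + 12:
F(x) = (1/2)x^2 + 12x
F(4) = 1/2 * 16 + 12 * 4 = 56
F(0) = 1/2 * 0 + 12 * 0 = 0
Integral = 56 - 0 = 56
Average = 56 / (4 - 0) = 56 / 4
= 14 = 14.00

14.00


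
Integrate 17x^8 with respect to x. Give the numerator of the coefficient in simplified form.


Apply the power rule for integration:
integral of ax^n dx = a/(n+1) * x^(n+1) + C
integral of 17x^8 dx
= 17/9 * x^9 + C
The coefficient in lowest terms is 17/9, and its numerator is 17

17


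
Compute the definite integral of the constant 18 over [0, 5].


The integral of a constant k over [a, b] equals k * (b - a).
integral from 0 to 5 of 18 dx
= 18 * (5 - 0)
= 18 * 5
= 90

90


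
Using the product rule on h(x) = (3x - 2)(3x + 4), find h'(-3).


Let u(x) = 3x - 2 and v(x) = 3x + 4
u'(x) = 3
v'(x) = 3
Product rule: h'(x) = u'(x)*v(x) + u(x)*v'(x)
= 3 * (3x + 4) + (3x - 2) * 3
At x = -3:
u(-3) = 3 * (-3) - 2 = -11
v(-3) = 3 * (-3) + 4 = -5
h'(-3) = 3 * (-5) + (-11) * 3
= -15 - 33
= -48

-48


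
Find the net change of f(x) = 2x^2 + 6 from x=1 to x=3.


Net change = f(b) - f(a)
f(x) = 2x^2 + 6
Compute f(3):
f(3) = 2 * 3^2 + 0 * 3 + 6
= 18 + 0 + 6
= 24
Compute f(1):
f(1) = 2 * 1^2 + 0 * 1 + 6
= 2 + 0 + 6
= 8
Net change = 24 - 8 = 16

16


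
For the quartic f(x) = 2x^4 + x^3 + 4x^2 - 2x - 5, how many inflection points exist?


Inflection points occur where f''(x) = 0 and concavity changes.
f(x) = 2x^4 + x^3 + 4x^2 - 2x - 5
f'(x) = 8x^3 + 3x^2 + 8x - 2
f''(x) = 24x^2 + 6x + 8
This is a quadratic in x. Use the discriminant to count real roots.
Discriminant = (6)^2 - 4 * 24 * 8
= 36 - 768
= -732
Since discriminant < 0, f''(x) = 0 has no real solutions.
Number of inflection points: 0

0


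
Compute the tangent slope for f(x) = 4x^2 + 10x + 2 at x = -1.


The slope of the tangent line equals f'(x) at the point.
f(x) = 4x^2 + 10x + 2
f'(x) = 8x + 10
At x = -1:
f'(-1) = 8 * (-1) + 10
= -8 + 10
= 2

2


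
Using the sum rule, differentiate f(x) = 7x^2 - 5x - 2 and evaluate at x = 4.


Differentiate term by term using power and sum rules:
f(x) = 7x^2 - 5x - 2
f'(x) = 14x - 5
Substitute x = 4:
f'(4) = 14 * 4 - 5
= 56 - 5
= 51

51


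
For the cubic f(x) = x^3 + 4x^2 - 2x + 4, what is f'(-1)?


Differentiate f(x) = x^3 + 4x^2 - 2x + 4 term by term:
f'(x) = 3x^2 + 8x - 2
Substitute x = -1:
f'(-1) = 3 * (-1)^2 + 8 * (-1) - 2
= 3 - 8 - 2
= -7

-7


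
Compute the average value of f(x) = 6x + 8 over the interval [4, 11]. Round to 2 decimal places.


Average value = 1/(b-a) * integral from a to b of f(x) dx
First compute the integral of 6x + 8:
F(x) = 3x^2 + 8x
F(11) = 3 * 121 + 8 * 11 = 451
F(4) = 3 * 16 + 8 * 4 = 80
Integral = 451 - 80 = 371
Average = 371 / (11 - 4) = 371 / 7
= 53 = 53.00

53.00


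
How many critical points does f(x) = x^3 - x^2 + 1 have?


Find where f'(x) = 0:
f(x) = x^3 - x^2 + 1
f'(x) = 3x^2 - 2x
This is a quadratic in x. Use the discriminant to count real roots.
Discriminant = (-2)^2 - 4 * 3 * 0
= 4 - 0
= 4
Since discriminant > 0, f'(x) = 0 has 2 real solutions.
Number of critical points: 2

2


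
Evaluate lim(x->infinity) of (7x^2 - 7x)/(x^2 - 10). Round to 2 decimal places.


For limits at infinity with equal-degree polynomials,
we compare leading coefficients.
Numerator leading term: 7x^2
Denominator leading term: x^2
Divide both by x^2:
lim = (7 - 7/x) / (1 - 10/x^2)
As x -> infinity, the 1/x and 1/x^2 terms vanish:
= 7/1 = 7 = 7.00

7.00


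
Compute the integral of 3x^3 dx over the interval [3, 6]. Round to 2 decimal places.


Find the antiderivative of 3x^3:
F(x) = 3/4 * x^4
Apply the Fundamental Theorem of Calculus:
F(6) - F(3)
= 3/4 * 6^4 - 3/4 * 3^4
= 3/4 * (1296 - 81)
= 3/4 * 1215
= 3645/4 = 911.25

911.25


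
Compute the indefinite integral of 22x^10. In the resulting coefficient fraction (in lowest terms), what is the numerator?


Apply the power rule for integration:
integral of ax^n dx = a/(n+1) * x^(n+1) + C
integral of 22x^10 dx
= 22/11 * x^11 + C
= 2 * x^11 + C
The coefficient in lowest terms is 2 = 2/1, so its numerator is 2

2


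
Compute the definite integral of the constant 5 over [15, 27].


The integral of a constant k over [a, b] equals k * (b - a).
integral from 15 to 27 of 5 dx
= 5 * (27 - 15)
= 5 * 12
= 60

60


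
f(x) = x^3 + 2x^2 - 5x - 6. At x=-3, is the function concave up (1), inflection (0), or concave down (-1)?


Concavity is determined by the sign of f''(x).
f(x) = x^3 + 2x^2 - 5x - 6
f'(x) = 3x^2 + 4x - 5
f''(x) = 6x + 4
f''(-3) = 6 * (-3) + 4
= -18 + 4
= -14
Since f''(-3) < 0, the function is concave down (-1)

-1


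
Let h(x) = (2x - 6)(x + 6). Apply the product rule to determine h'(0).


Let u(x) = 2x - 6 and v(x) = x + 6
u'(x) = 2
v'(x) = 1
Product rule: h'(x) = u'(x)*v(x) + u(x)*v'(x)
= 2 * (x + 6) + (2x - 6) * 1
At x = 0:
u(0) = 2 * 0 - 6 = -6
v(0) = 1 * 0 + 6 = 6
h'(0) = 2 * 6 + (-6) * 1
= 12 - 6
= 6

6


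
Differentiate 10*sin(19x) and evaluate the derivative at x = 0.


Apply the chain rule to differentiate 10*sin(19x):
d/dx [10*sin(19x)]
= 10 * cos(19x) * d/dx(19x)
= 10 * 19 * cos(19x)
= 190 * cos(19x)
Evaluate at x = 0:
= 190 * cos(0)
= 190 * 1
= 190

190


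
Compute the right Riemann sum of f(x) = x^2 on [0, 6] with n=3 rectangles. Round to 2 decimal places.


Right Riemann sum uses right endpoints of each subinterval.
Interval: [0, 6], n = 3
dx = (6 - 0) / 3 = 2
Right endpoints: [2, 4, 6]
f values: [4, 16, 36]
Sum = dx * (sum of f values)
= 2 * 56
= 112 = 112.00

112.00


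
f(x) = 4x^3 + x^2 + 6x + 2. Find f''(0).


First derivative:
f'(x) = 12x^2 + 2x + 6
Second derivative:
f''(x) = 24x + 2
Substitute x = 0:
f''(0) = 24 * 0 + 2
= 0 + 2
= 2

2


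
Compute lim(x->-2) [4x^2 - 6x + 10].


Since polynomials are continuous, we use direct substitution.
lim(x->-2) of 4x^2 - 6x + 10
= 4 * (-2)^2 - 6 * (-2) + 10
= 16 + 12 + 10
= 38

38


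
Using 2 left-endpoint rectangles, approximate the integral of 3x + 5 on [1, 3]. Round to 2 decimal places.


Left Riemann sum uses left endpoints of each subinterval.
Interval: [1, 3], n = 2
dx = (3 - 1) / 2 = 1
Left endpoints: [1, 2]
f values: [8, 11]
Sum = dx * (sum of f values)
= 1 * 19
= 19 = 19.00

19.00


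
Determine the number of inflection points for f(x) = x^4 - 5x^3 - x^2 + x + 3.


Inflection points occur where f''(x) = 0 and concavity changes.
f(x) = x^4 - 5x^3 - x^2 + x + 3
f'(x) = 4x^3 - 15x^2 - 2x + 1
f''(x) = 12x^2 - 30x - 2
This is a quadratic in x. Use the discriminant to count real roots.
Discriminant = (-30)^2 - 4 * 12 * (-2)
= 900 - (-96)
= 996
Since discriminant > 0, f''(x) = 0 has 2 distinct real solutions.
A quadratic with two distinct real roots changes sign at each root, so concavity changes at both.
Number of inflection points: 2

2


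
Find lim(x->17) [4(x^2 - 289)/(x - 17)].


Direct substitution gives 0/0, so we factor the numerator.
Factor: 4(x^2 - 289) = 4 * (x - 17)(x + 17)
Cancel the common factor (x - 17):
4(x^2 - 289)/(x - 17) = 4 * (x + 17)
Now substitute x = 17:
= 4 * (17 + 17) = 136

136


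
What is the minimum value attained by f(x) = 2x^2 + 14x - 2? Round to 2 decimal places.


For a quadratic f(x) = ax^2 + bx + c with a > 0, the minimum is at the vertex.
Vertex x-coordinate: x = -b/(2a)
x = -(14) / (2 * 2)
x = -14/4 = -7/2
Substitute back to find the minimum value:
f(-7/2) = 2 * (-7/2)^2 + 14 * (-7/2) - 2
= 49/2 - 49 - 2
= -53/2 = -26.50

-26.50


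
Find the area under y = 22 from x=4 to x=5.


The area under a constant function y = 22 is a rectangle.
Width = 5 - 4 = 1
Height = 22
Area = width * height
= 1 * 22
= 22

22


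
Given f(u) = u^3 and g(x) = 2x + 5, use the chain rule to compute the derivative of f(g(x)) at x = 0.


Using the chain rule: (f(g(x)))' = f'(g(x)) * g'(x)
First, find g(0):
g(0) = 2 * 0 + 5 = 5
Next, f'(u) = 3u^2
And g'(x) = 2
So f'(g(0)) * g'(0)
= 3 * 5^2 * 2
= 3 * 25 * 2
= 150

150


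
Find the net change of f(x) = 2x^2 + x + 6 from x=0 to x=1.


Net change = f(b) - f(a)
f(x) = 2x^2 + x + 6
Compute f(1):
f(1) = 2 * 1^2 + 1 * 1 + 6
= 2 + 1 + 6
= 9
Compute f(0):
f(0) = 2 * 0^2 + 1 * 0 + 6
= 0 + 0 + 6
= 6
Net change = 9 - 6 = 3

3


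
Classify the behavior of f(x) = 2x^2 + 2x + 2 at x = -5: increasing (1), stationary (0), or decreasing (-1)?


Compute f'(x) to determine behavior:
f'(x) = 4x + 2
f'(-5) = 4 * (-5) + 2
= -20 + 2
= -18
Since f'(-5) < 0, the function is decreasing (-1)

-1


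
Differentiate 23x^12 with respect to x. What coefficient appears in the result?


We apply the power rule: d/dx [ax^n] = a*n * x^(n-1)
d/dx [23x^12]
= 23 * 12 * x^(12-1)
= 276x^11
The coefficient is 276

276


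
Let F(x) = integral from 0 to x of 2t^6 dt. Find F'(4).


By the Fundamental Theorem of Calculus (Part 1):
If F(x) = integral from 0 to x of f(t) dt, then F'(x) = f(x)
Here f(t) = 2t^6
So F'(x) = 2x^6
Evaluate at x = 4:
F'(4) = 2 * 4^6
= 2 * 4096
= 8192

8192


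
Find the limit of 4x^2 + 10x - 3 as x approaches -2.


Since polynomials are continuous, we use direct substitution.
lim(x->-2) of 4x^2 + 10x - 3
= 4 * (-2)^2 + 10 * (-2) - 3
= 16 - 20 - 3
= -7

-7


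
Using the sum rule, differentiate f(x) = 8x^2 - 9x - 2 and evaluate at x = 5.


Differentiate term by term using power and sum rules:
f(x) = 8x^2 - 9x - 2
f'(x) = 16x - 9
Substitute x = 5:
f'(5) = 16 * 5 - 9
= 80 - 9
= 71

71


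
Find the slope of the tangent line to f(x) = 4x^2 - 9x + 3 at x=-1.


The slope of the tangent line equals f'(x) at the point.
f(x) = 4x^2 - 9x + 3
f'(x) = 8x - 9
At x = -1:
f'(-1) = 8 * (-1) - 9
= -8 - 9
= -17

-17


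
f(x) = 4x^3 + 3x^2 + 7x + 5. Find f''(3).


First derivative:
f'(x) = 12x^2 + 6x + 7
Second derivative:
f''(x) = 24x + 6
Substitute x = 3:
f''(3) = 24 * 3 + 6
= 72 + 6
= 78

78


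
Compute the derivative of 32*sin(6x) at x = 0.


Apply the chain rule to differentiate 32*sin(6x):
d/dx [32*sin(6x)]
= 32 * cos(6x) * d/dx(6x)
= 32 * 6 * cos(6x)
= 192 * cos(6x)
Evaluate at x = 0:
= 192 * cos(0)
= 192 * 1
= 192

192


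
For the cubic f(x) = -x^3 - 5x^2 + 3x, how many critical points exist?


Find where f'(x) = 0:
f(x) = -x^3 - 5x^2 + 3x
f'(x) = -3x^2 - 10x + 3
This is a quadratic in x. Use the discriminant to count real roots.
Discriminant = (-10)^2 - 4 * (-3) * 3
= 100 - (-36)
= 136
Since discriminant > 0, f'(x) = 0 has 2 real solutions.
Number of critical points: 2

2


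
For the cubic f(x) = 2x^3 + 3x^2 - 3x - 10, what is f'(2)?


Differentiate f(x) = 2x^3 + 3x^2 - 3x - 10 term by term:
f'(x) = 6x^2 + 6x - 3
Substitute x = 2:
f'(2) = 6 * 2^2 + 6 * 2 - 3
= 24 + 12 - 3
= 33

33


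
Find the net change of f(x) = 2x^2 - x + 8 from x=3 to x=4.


Net change = f(b) - f(a)
f(x) = 2x^2 - x + 8
Compute f(4):
f(4) = 2 * 4^2 - 1 * 4 + 8
= 32 - 4 + 8
= 36
Compute f(3):
f(3) = 2 * 3^2 - 1 * 3 + 8
= 18 - 3 + 8
= 23
Net change = 36 - 23 = 13

13


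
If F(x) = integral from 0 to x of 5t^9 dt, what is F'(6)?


By the Fundamental Theorem of Calculus (Part 1):
If F(x) = integral from 0 to x of f(t) dt, then F'(x) = f(x)
Here f(t) = 5t^9
So F'(x) = 5x^9
Evaluate at x = 6:
F'(6) = 5 * 6^9
= 5 * 10077696
= 50388480

50388480


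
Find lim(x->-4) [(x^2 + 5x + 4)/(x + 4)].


Direct substitution gives 0/0, so we factor the numerator.
Factor: (x^2 + 5x + 4) = (x + 4)(x + 1)
Cancel the common factor (x + 4):
(x^2 + 5x + 4)/(x + 4) = (x + 1)
Now substitute x = -4:
= (-4) - (-1) = -3

-3


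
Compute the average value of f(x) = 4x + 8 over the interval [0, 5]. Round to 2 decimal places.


Average value = 1/(b-a) * integral from a to b of f(x) dx
First compute the integral of 4x + 8:
F(x) = 2x^2 + 8x
F(5) = 2 * 25 + 8 * 5 = 90
F(0) = 2 * 0 + 8 * 0 = 0
Integral = 90 - 0 = 90
Average = 90 / (5 - 0) = 90 / 5
= 18 = 18.00

18.00


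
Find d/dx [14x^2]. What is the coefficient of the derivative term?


We apply the power rule: d/dx [ax^n] = a*n * x^(n-1)
d/dx [14x^2]
= 14 * 2 * x^(2-1)
= 28x
The coefficient is 28

28


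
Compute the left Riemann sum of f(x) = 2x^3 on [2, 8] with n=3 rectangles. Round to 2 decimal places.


Left Riemann sum uses left endpoints of each subinterval.
Interval: [2, 8], n = 3
dx = (8 - 2) / 3 = 2
Left endpoints: [2, 4, 6]
f values: [16, 128, 432]
Sum = dx * (sum of f values)
= 2 * 576
= 1152 = 1152.00

1152.00


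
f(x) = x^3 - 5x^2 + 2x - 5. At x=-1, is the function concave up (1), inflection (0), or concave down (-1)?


Concavity is determined by the sign of f''(x).
f(x) = x^3 - 5x^2 + 2x - 5
f'(x) = 3x^2 - 10x + 2
f''(x) = 6x - 10
f''(-1) = 6 * (-1) - 10
= -6 - 10
= -16
Since f''(-1) < 0, the function is concave down (-1)

-1


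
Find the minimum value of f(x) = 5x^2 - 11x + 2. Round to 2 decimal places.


For a quadratic f(x) = ax^2 + bx + c with a > 0, the minimum is at the vertex.
Vertex x-coordinate: x = -b/(2a)
x = -(-11) / (2 * 5)
x = 11/10
Substitute back to find the minimum value:
f(11/10) = 5 * (11/10)^2 - 11 * (11/10) + 2
= 121/20 - 121/10 + 2
= -81/20 = -4.05

-4.05


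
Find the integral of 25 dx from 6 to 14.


The integral of a constant k over [a, b] equals k * (b - a).
integral from 6 to 14 of 25 dx
= 25 * (14 - 6)
= 25 * 8
= 200

200


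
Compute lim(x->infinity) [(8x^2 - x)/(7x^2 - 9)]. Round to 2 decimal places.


For limits at infinity with equal-degree polynomials,
we compare leading coefficients.
Numerator leading term: 8x^2
Denominator leading term: 7x^2
Divide both by x^2:
lim = (8 - 1/x) / (7 - 9/x^2)
As x -> infinity, the 1/x and 1/x^2 terms vanish:
= 8/7 ≈ 1.14

1.14


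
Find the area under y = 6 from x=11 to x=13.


The area under a constant function y = 6 is a rectangle.
Width = 13 - 11 = 2
Height = 6
Area = width * height
= 2 * 6
= 12

12


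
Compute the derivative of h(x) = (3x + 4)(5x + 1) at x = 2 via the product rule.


Let u(x) = 3x + 4 and v(x) = 5x + 1
u'(x) = 3
v'(x) = 5
Product rule: h'(x) = u'(x)*v(x) + u(x)*v'(x)
= 3 * (5x + 1) + (3x + 4) * 5
At x = 2:
u(2) = 3 * 2 + 4 = 10
v(2) = 5 * 2 + 1 = 11
h'(2) = 3 * 11 + 10 * 5
= 33 + 50
= 83

83


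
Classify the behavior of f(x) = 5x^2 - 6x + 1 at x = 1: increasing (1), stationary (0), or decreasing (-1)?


Compute f'(x) to determine behavior:
f'(x) = 10x - 6
f'(1) = 10 * 1 - 6
= 10 - 6
= 4
Since f'(1) > 0, the function is increasing (1)

1


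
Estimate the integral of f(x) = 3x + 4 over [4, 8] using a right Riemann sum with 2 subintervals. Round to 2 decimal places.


Right Riemann sum uses right endpoints of each subinterval.
Interval: [4, 8], n = 2
dx = (8 - 4) / 2 = 2
Right endpoints: [6, 8]
f values: [22, 28]
Sum = dx * (sum of f values)
= 2 * 50
= 100 = 100.00

100.00


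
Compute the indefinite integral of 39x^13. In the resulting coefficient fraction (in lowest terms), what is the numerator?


Apply the power rule for integration:
integral of ax^n dx = a/(n+1) * x^(n+1) + C
integral of 39x^13 dx
= 39/14 * x^14 + C
The coefficient in lowest terms is 39/14, and its numerator is 39

39


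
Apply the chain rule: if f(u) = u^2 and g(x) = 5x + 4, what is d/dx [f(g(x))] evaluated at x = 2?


Using the chain rule: (f(g(x)))' = f'(g(x)) * g'(x)
First, find g(2):
g(2) = 5 * 2 + 4 = 14
Next, f'(u) = 2u
And g'(x) = 5
So f'(g(2)) * g'(2)
= 2 * 14 * 5
= 140

140


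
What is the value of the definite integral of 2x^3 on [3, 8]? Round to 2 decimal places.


Find the antiderivative of 2x^3:
F(x) = 2/4 * x^4
Apply the Fundamental Theorem of Calculus:
F(8) - F(3)
= 2/4 * 8^4 - 2/4 * 3^4
= 2/4 * (4096 - 81)
= 2/4 * 4015
= 4015/2 = 2007.50

2007.50


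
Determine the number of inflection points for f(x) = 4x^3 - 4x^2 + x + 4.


Inflection points occur where f''(x) = 0 and concavity changes.
f(x) = 4x^3 - 4x^2 + x + 4
f'(x) = 12x^2 - 8x + 1
f''(x) = 24x - 8
Set f''(x) = 0:
24x - 8 = 0
x = 8 / 24 = 1/3
Since f''(x) is linear (degree 1), it changes sign at this point.
Therefore there is exactly 1 inflection point.

1


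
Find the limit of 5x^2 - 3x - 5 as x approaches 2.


Since polynomials are continuous, we use direct substitution.
lim(x->2) of 5x^2 - 3x - 5
= 5 * 2^2 - 3 * 2 - 5
= 20 - 6 - 5
= 9

9


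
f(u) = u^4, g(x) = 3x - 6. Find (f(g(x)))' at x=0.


Using the chain rule: (f(g(x)))' = f'(g(x)) * g'(x)
First, find g(0):
g(0) = 3 * 0 - 6 = -6
Next, f'(u) = 4u^3
And g'(x) = 3
So f'(g(0)) * g'(0)
= 4 * (-6)^3 * 3
= 4 * (-216) * 3
= -2592

-2592


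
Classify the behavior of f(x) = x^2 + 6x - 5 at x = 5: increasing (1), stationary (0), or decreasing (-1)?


Compute f'(x) to determine behavior:
f'(x) = 2x + 6
f'(5) = 2 * 5 + 6
= 10 + 6
= 16
Since f'(5) > 0, the function is increasing (1)

1


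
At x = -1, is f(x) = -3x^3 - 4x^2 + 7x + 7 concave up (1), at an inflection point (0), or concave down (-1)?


Concavity is determined by the sign of f''(x).
f(x) = -3x^3 - 4x^2 + 7x + 7
f'(x) = -9x^2 - 8x + 7
f''(x) = -18x - 8
f''(-1) = -18 * (-1) - 8
= 18 - 8
= 10
Since f''(-1) > 0, the function is concave up (1)

1


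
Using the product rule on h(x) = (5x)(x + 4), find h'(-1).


Let u(x) = 5x and v(x) = x + 4
u'(x) = 5
v'(x) = 1
Product rule: h'(x) = u'(x)*v(x) + u(x)*v'(x)
= 5 * (x + 4) + (5x) * 1
At x = -1:
u(-1) = 5 * (-1) + 0 = -5
v(-1) = 1 * (-1) + 4 = 3
h'(-1) = 5 * 3 + (-5) * 1
= 15 - 5
= 10

10


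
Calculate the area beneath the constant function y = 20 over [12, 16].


The area under a constant function y = 20 is a rectangle.
Width = 16 - 12 = 4
Height = 20
Area = width * height
= 4 * 20
= 80

80


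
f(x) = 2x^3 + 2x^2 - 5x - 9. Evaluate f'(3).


Differentiate f(x) = 2x^3 + 2x^2 - 5x - 9 term by term:
f'(x) = 6x^2 + 4x - 5
Substitute x = 3:
f'(3) = 6 * 3^2 + 4 * 3 - 5
= 54 + 12 - 5
= 61

61


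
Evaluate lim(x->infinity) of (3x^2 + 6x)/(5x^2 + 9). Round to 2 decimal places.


For limits at infinity with equal-degree polynomials,
we compare leading coefficients.
Numerator leading term: 3x^2
Denominator leading term: 5x^2
Divide both by x^2:
lim = (3 + 6/x) / (5 + 9/x^2)
As x -> infinity, the 1/x and 1/x^2 terms vanish:
= 3/5 = 0.60

0.60


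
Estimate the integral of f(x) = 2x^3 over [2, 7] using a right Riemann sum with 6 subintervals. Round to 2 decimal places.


Right Riemann sum uses right endpoints of each subinterval.
Interval: [2, 7], n = 6
dx = (7 - 2) / 6 = 5/6
Right endpoints: [17/6, 11/3, 9/2, 16/3, 37/6, 7]
f values: [4913/108, 2662/27, 729/4, 8192/27, 50653/108, 686]
Sum = dx * (sum of f values)
= 5/6 * 7139/4
= 35695/24 ≈ 1487.29

1487.29


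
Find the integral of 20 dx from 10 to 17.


The integral of a constant k over [a, b] equals k * (b - a).
integral from 10 to 17 of 20 dx
= 20 * (17 - 10)
= 20 * 7
= 140

140


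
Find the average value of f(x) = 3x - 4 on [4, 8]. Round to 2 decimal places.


Average value = 1/(b-a) * integral from a to b of f(x) dx
First compute the integral of 3x - 4:
F(x) = (3/2)x^2 - 4x
F(8) = 3/2 * 64 - 4 * 8 = 64
F(4) = 3/2 * 16 - 4 * 4 = 8
Integral = 64 - 8 = 56
Average = 56 / (8 - 4) = 56 / 4
= 14 = 14.00

14.00


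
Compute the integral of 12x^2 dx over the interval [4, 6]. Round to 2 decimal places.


Find the antiderivative of 12x^2:
F(x) = 12/3 * x^3
Apply the Fundamental Theorem of Calculus:
F(6) - F(4)
= 12/3 * 6^3 - 12/3 * 4^3
= 12/3 * (216 - 64)
= 12/3 * 152
= 608 = 608.00

608.00


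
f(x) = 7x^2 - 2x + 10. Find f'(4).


Differentiate term by term using power and sum rules:
f(x) = 7x^2 - 2x + 10
f'(x) = 14x - 2
Substitute x = 4:
f'(4) = 14 * 4 - 2
= 56 - 2
= 54

54


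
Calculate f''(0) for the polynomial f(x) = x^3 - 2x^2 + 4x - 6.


First derivative:
f'(x) = 3x^2 - 4x + 4
Second derivative:
f''(x) = 6x - 4
Substitute x = 0:
f''(0) = 6 * 0 - 4
= 0 - 4
= -4

-4


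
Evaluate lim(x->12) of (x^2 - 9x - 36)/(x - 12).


Direct substitution gives 0/0, so we factor the numerator.
Factor: (x^2 - 9x - 36) = (x - 12)(x + 3)
Cancel the common factor (x - 12):
(x^2 - 9x - 36)/(x - 12) = (x + 3)
Now substitute x = 12:
= (12) - (-3) = 15

15


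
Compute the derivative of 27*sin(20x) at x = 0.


Apply the chain rule to differentiate 27*sin(20x):
d/dx [27*sin(20x)]
= 27 * cos(20x) * d/dx(20x)
= 27 * 20 * cos(20x)
= 540 * cos(20x)
Evaluate at x = 0:
= 540 * cos(0)
= 540 * 1
= 540

540


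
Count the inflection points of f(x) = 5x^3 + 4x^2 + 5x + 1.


Inflection points occur where f''(x) = 0 and concavity changes.
f(x) = 5x^3 + 4x^2 + 5x + 1
f'(x) = 15x^2 + 8x + 5
f''(x) = 30x + 8
Set f''(x) = 0:
30x + 8 = 0
x = -8 / 30 = -4/15
Since f''(x) is linear (degree 1), it changes sign at this point.
Therefore there is exactly 1 inflection point.

1


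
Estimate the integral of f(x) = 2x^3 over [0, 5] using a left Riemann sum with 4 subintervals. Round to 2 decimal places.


Left Riemann sum uses left endpoints of each subinterval.
Interval: [0, 5], n = 4
dx = (5 - 0) / 4 = 5/4
Left endpoints: [0, 5/4, 5/2, 15/4]
f values: [0, 125/32, 125/4, 3375/32]
Sum = dx * (sum of f values)
= 5/4 * 1125/8
= 5625/32 ≈ 175.78

175.78


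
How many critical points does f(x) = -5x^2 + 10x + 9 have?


Find where f'(x) = 0:
f'(x) = -10x + 10
Set f'(x) = 0:
-10x + 10 = 0
x = -10 / (-10) = 1
This is a linear equation in x, so there is exactly one solution.
Number of critical points: 1

1


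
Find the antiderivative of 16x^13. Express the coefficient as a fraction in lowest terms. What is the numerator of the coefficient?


Apply the power rule for integration:
integral of ax^n dx = a/(n+1) * x^(n+1) + C
integral of 16x^13 dx
= 16/14 * x^14 + C
= 8/7 * x^14 + C
The coefficient in lowest terms is 8/7, and its numerator is 8

8


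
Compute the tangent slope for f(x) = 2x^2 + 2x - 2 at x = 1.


The slope of the tangent line equals f'(x) at the point.
f(x) = 2x^2 + 2x - 2
f'(x) = 4x + 2
At x = 1:
f'(1) = 4 * 1 + 2
= 4 + 2
= 6

6


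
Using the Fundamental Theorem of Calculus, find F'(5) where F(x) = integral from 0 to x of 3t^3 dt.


By the Fundamental Theorem of Calculus (Part 1):
If F(x) = integral from 0 to x of f(t) dt, then F'(x) = f(x)
Here f(t) = 3t^3
So F'(x) = 3x^3
Evaluate at x = 5:
F'(5) = 3 * 5^3
= 3 * 125
= 375

375


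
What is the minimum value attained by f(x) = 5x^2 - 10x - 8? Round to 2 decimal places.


For a quadratic f(x) = ax^2 + bx + c with a > 0, the minimum is at the vertex.
Vertex x-coordinate: x = -b/(2a)
x = -(-10) / (2 * 5)
x = 10/10 = 1
Substitute back to find the minimum value:
f(1) = 5 * 1^2 - 10 * 1 - 8
= 5 - 10 - 8
= -13 = -13.00

-13.00


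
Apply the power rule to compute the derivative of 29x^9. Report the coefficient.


We apply the power rule: d/dx [ax^n] = a*n * x^(n-1)
d/dx [29x^9]
= 29 * 9 * x^(9-1)
= 261x^8
The coefficient is 261

261
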